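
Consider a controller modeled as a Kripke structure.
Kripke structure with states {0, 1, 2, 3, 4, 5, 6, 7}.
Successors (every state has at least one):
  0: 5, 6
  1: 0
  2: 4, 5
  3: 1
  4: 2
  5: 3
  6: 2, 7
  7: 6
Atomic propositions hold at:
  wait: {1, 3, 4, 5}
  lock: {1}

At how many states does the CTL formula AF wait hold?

5

AF wait: least fixpoint, start Z0 = {1, 3, 4, 5}, add states with every successor in Z. Z1 = {1, 2, 3, 4, 5}; fixed.
Sat(AF wait) = {1, 2, 3, 4, 5}
|Sat(AF wait)| = |{1, 2, 3, 4, 5}| = 5.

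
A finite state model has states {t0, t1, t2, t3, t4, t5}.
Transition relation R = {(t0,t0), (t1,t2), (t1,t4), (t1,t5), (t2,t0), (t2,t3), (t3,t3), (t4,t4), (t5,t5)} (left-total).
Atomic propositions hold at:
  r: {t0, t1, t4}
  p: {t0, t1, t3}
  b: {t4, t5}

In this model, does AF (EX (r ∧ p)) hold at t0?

Yes

Sat(r ∧ p) = {t0, t1}
Sat(EX (r ∧ p)) = {s : some successor in {t0, t1}} = {t0, t2}
AF (EX (r ∧ p)): least fixpoint, start Z0 = {t0, t2}, add states with every successor in Z. Already a fixed point.
Sat(AF (EX (r ∧ p))) = {t0, t2}
t0 ∈ Sat(AF (EX (r ∧ p))) = {t0, t2}, so the formula holds at t0.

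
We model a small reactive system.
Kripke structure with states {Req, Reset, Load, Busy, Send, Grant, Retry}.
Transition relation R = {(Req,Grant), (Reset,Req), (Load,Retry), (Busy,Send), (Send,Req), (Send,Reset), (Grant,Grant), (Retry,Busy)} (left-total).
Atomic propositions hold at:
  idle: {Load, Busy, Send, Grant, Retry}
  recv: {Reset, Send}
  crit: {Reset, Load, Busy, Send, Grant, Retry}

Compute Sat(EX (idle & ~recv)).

{Req, Load, Grant, Retry}

Sat(~recv) = {Req, Load, Busy, Grant, Retry}
Sat(idle & ~recv) = {Load, Busy, Grant, Retry}
Sat(EX (idle & ~recv)) = {s : some successor in {Load, Busy, Grant, Retry}} = {Req, Load, Grant, Retry}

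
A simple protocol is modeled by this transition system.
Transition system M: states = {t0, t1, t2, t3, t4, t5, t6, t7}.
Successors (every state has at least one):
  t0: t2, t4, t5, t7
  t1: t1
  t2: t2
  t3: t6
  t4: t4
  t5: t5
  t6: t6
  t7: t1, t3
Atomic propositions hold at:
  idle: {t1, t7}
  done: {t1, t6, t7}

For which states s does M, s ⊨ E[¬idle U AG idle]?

Sat(¬idle) = {t0, t2, t3, t4, t5, t6}
AG idle: greatest fixpoint, start Z0 = {t1, t7}, keep only states in Sat with every successor in Z. Z1 = {t1}; fixed.
Sat(AG idle) = {t1}
E[¬idle U AG idle]: least fixpoint, start Z0 = Sat(AG idle) = {t1}, add states in Sat(¬idle) with some successor in Z. Already a fixed point.
Sat(E[¬idle U AG idle]) = {t1}

{t1}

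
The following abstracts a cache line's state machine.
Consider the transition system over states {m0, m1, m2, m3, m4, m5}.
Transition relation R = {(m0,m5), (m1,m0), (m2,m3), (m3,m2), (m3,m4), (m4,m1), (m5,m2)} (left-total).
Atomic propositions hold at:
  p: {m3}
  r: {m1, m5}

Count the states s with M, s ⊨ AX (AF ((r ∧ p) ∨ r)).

Sat(r ∧ p) = ∅
Sat((r ∧ p) ∨ r) = {m1, m5}
AF ((r ∧ p) ∨ r): least fixpoint, start Z0 = {m1, m5}, add states with every successor in Z. Z1 = {m0, m1, m4, m5}; fixed.
Sat(AF ((r ∧ p) ∨ r)) = {m0, m1, m4, m5}
Sat(AX (AF ((r ∧ p) ∨ r))) = {s : every successor in {m0, m1, m4, m5}} = {m0, m1, m4}
|Sat(AX (AF ((r ∧ p) ∨ r)))| = |{m0, m1, m4}| = 3.

3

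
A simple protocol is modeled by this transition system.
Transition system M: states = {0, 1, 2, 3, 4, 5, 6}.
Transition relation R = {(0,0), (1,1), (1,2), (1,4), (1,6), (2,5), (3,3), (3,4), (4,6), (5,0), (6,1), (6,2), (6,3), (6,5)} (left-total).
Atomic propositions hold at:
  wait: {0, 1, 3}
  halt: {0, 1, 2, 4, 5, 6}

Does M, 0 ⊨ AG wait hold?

AG wait: greatest fixpoint, start Z0 = {0, 1, 3}, keep only states in Sat with every successor in Z. Z1 = {0}; fixed.
Sat(AG wait) = {0}
0 ∈ Sat(AG wait) = {0}, so the formula holds at 0.

Yes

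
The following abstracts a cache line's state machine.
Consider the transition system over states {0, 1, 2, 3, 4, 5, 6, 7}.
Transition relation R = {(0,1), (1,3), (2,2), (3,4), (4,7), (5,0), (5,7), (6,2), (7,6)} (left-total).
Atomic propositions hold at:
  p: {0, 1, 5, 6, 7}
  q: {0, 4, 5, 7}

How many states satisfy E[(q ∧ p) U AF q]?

Sat(q ∧ p) = {0, 5, 7}
AF q: least fixpoint, start Z0 = {0, 4, 5, 7}, add states with every successor in Z. Z1 = {0, 3, 4, 5, 7}; Z2 = {0, 1, 3, 4, 5, 7}; fixed.
Sat(AF q) = {0, 1, 3, 4, 5, 7}
E[(q ∧ p) U AF q]: least fixpoint, start Z0 = Sat(AF q) = {0, 1, 3, 4, 5, 7}, add states in Sat(q ∧ p) with some successor in Z. Already a fixed point.
Sat(E[(q ∧ p) U AF q]) = {0, 1, 3, 4, 5, 7}
|Sat(E[(q ∧ p) U AF q])| = |{0, 1, 3, 4, 5, 7}| = 6.

6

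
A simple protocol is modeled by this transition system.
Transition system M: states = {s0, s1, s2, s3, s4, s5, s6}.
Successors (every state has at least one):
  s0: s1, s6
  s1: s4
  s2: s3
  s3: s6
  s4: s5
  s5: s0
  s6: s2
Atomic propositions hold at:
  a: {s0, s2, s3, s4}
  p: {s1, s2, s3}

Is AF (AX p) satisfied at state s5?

Sat(AX p) = {s : every successor in {s1, s2, s3}} = {s2, s6}
AF (AX p): least fixpoint, start Z0 = {s2, s6}, add states with every successor in Z. Z1 = {s2, s3, s6}; fixed.
Sat(AF (AX p)) = {s2, s3, s6}
s5 ∉ Sat(AF (AX p)) = {s2, s3, s6}, so the formula does not hold at s5.

No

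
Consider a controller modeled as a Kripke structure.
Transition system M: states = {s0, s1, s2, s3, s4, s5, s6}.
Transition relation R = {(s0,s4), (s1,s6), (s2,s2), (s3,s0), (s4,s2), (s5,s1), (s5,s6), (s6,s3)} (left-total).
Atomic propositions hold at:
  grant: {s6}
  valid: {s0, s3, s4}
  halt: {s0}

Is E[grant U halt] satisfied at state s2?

E[grant U halt]: least fixpoint, start Z0 = Sat(halt) = {s0}, add states in Sat(grant) with some successor in Z. Already a fixed point.
Sat(E[grant U halt]) = {s0}
s2 ∉ Sat(E[grant U halt]) = {s0}, so the formula does not hold at s2.

No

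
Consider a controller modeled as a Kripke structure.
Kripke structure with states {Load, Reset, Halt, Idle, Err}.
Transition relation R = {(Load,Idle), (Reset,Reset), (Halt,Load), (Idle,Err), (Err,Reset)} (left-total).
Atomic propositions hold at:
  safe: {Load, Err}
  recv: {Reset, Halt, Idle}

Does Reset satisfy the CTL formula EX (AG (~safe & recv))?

Yes

Sat(~safe) = {Reset, Halt, Idle}
Sat(~safe & recv) = {Reset, Halt, Idle}
AG (~safe & recv): greatest fixpoint, start Z0 = {Reset, Halt, Idle}, keep only states in Sat with every successor in Z. Z1 = {Reset}; fixed.
Sat(AG (~safe & recv)) = {Reset}
Sat(EX (AG (~safe & recv))) = {s : some successor in {Reset}} = {Reset, Err}
Reset ∈ Sat(EX (AG (~safe & recv))) = {Reset, Err}, so the formula holds at Reset.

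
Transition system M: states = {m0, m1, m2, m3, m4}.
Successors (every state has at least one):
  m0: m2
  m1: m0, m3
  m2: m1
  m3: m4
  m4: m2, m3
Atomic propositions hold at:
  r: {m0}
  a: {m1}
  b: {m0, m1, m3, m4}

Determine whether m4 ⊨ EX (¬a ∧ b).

Yes

Sat(¬a) = {m0, m2, m3, m4}
Sat(¬a ∧ b) = {m0, m3, m4}
Sat(EX (¬a ∧ b)) = {s : some successor in {m0, m3, m4}} = {m1, m3, m4}
m4 ∈ Sat(EX (¬a ∧ b)) = {m1, m3, m4}, so the formula holds at m4.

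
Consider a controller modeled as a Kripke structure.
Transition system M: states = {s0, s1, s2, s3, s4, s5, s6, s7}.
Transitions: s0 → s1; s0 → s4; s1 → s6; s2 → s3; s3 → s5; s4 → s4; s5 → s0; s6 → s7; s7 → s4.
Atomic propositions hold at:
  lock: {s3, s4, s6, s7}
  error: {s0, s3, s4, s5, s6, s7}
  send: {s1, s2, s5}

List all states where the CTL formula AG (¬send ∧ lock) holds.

Sat(¬send) = {s0, s3, s4, s6, s7}
Sat(¬send ∧ lock) = {s3, s4, s6, s7}
AG (¬send ∧ lock): greatest fixpoint, start Z0 = {s3, s4, s6, s7}, keep only states in Sat with every successor in Z. Z1 = {s4, s6, s7}; fixed.
Sat(AG (¬send ∧ lock)) = {s4, s6, s7}

{s4, s6, s7}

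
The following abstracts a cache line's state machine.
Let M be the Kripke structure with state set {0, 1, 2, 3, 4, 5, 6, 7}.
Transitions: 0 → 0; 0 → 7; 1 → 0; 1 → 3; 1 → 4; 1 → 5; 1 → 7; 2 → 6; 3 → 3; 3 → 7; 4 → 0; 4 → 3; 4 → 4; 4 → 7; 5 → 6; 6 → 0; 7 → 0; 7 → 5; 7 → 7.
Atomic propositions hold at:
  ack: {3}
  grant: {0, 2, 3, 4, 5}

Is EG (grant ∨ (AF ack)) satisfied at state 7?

No

AF ack: least fixpoint, start Z0 = {3}, add states with every successor in Z. Already a fixed point.
Sat(AF ack) = {3}
Sat(grant ∨ (AF ack)) = {0, 2, 3, 4, 5}
EG (grant ∨ (AF ack)): greatest fixpoint, start Z0 = {0, 2, 3, 4, 5}, keep only states in Sat with some successor in Z. Z1 = {0, 3, 4}; fixed.
Sat(EG (grant ∨ (AF ack))) = {0, 3, 4}
7 ∉ Sat(EG (grant ∨ (AF ack))) = {0, 3, 4}, so the formula does not hold at 7.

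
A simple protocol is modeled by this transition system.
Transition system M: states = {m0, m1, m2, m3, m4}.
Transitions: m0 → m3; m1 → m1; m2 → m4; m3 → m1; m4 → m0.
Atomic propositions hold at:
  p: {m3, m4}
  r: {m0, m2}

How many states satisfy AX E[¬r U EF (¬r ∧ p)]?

Sat(¬r) = {m1, m3, m4}
Sat(¬r ∧ p) = {m3, m4}
EF (¬r ∧ p): least fixpoint, start Z0 = {m3, m4}, add states with some successor in Z. Z1 = {m0, m2, m3, m4}; fixed.
Sat(EF (¬r ∧ p)) = {m0, m2, m3, m4}
E[¬r U EF (¬r ∧ p)]: least fixpoint, start Z0 = Sat(EF (¬r ∧ p)) = {m0, m2, m3, m4}, add states in Sat(¬r) with some successor in Z. Already a fixed point.
Sat(E[¬r U EF (¬r ∧ p)]) = {m0, m2, m3, m4}
Sat(AX E[¬r U EF (¬r ∧ p)]) = {s : every successor in {m0, m2, m3, m4}} = {m0, m2, m4}
|Sat(AX E[¬r U EF (¬r ∧ p)])| = |{m0, m2, m4}| = 3.

3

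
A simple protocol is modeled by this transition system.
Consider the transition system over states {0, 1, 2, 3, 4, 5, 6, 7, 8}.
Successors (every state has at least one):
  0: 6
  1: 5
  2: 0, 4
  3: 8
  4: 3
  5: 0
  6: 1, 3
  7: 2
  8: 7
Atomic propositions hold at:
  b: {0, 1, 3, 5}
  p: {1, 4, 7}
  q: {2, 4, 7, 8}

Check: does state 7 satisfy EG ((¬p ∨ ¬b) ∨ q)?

Yes

Sat(¬p) = {0, 2, 3, 5, 6, 8}
Sat(¬b) = {2, 4, 6, 7, 8}
Sat(¬p ∨ ¬b) = {0, 2, 3, 4, 5, 6, 7, 8}
Sat((¬p ∨ ¬b) ∨ q) = {0, 2, 3, 4, 5, 6, 7, 8}
EG ((¬p ∨ ¬b) ∨ q): greatest fixpoint, start Z0 = {0, 2, 3, 4, 5, 6, 7, 8}, keep only states in Sat with some successor in Z. Already a fixed point.
Sat(EG ((¬p ∨ ¬b) ∨ q)) = {0, 2, 3, 4, 5, 6, 7, 8}
7 ∈ Sat(EG ((¬p ∨ ¬b) ∨ q)) = {0, 2, 3, 4, 5, 6, 7, 8}, so the formula holds at 7.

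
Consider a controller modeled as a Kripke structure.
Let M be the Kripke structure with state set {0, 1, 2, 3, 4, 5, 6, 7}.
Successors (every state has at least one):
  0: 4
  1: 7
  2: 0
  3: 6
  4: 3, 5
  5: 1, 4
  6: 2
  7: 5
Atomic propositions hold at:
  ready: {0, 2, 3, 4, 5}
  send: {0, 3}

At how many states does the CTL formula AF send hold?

AF send: least fixpoint, start Z0 = {0, 3}, add states with every successor in Z. Z1 = {0, 2, 3}; Z2 = {0, 2, 3, 6}; fixed.
Sat(AF send) = {0, 2, 3, 6}
|Sat(AF send)| = |{0, 2, 3, 6}| = 4.

4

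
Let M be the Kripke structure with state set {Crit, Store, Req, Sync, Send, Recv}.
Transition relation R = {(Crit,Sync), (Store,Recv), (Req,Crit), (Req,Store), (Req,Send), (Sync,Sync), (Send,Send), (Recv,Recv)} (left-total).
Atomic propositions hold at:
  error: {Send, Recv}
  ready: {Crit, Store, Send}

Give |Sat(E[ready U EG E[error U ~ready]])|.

4

Sat(~ready) = {Req, Sync, Recv}
E[error U ~ready]: least fixpoint, start Z0 = Sat(~ready) = {Req, Sync, Recv}, add states in Sat(error) with some successor in Z. Already a fixed point.
Sat(E[error U ~ready]) = {Req, Sync, Recv}
EG E[error U ~ready]: greatest fixpoint, start Z0 = {Req, Sync, Recv}, keep only states in Sat with some successor in Z. Z1 = {Sync, Recv}; fixed.
Sat(EG E[error U ~ready]) = {Sync, Recv}
E[ready U EG E[error U ~ready]]: least fixpoint, start Z0 = Sat(EG E[error U ~ready]) = {Sync, Recv}, add states in Sat(ready) with some successor in Z. Z1 = {Crit, Store, Sync, Recv}; fixed.
Sat(E[ready U EG E[error U ~ready]]) = {Crit, Store, Sync, Recv}
|Sat(E[ready U EG E[error U ~ready]])| = |{Crit, Store, Sync, Recv}| = 4.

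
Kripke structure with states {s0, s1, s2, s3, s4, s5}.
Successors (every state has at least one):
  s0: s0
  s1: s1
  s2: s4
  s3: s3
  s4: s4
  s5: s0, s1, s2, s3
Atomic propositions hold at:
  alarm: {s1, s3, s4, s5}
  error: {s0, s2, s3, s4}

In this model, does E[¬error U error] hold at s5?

Sat(¬error) = {s1, s5}
E[¬error U error]: least fixpoint, start Z0 = Sat(error) = {s0, s2, s3, s4}, add states in Sat(¬error) with some successor in Z. Z1 = {s0, s2, s3, s4, s5}; fixed.
Sat(E[¬error U error]) = {s0, s2, s3, s4, s5}
s5 ∈ Sat(E[¬error U error]) = {s0, s2, s3, s4, s5}, so the formula holds at s5.

Yes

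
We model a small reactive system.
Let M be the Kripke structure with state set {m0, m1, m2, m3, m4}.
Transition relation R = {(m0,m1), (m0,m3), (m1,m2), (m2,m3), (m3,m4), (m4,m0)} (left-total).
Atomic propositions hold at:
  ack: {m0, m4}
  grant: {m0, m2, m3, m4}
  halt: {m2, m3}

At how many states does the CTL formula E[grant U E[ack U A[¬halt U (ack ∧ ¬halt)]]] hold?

4

Sat(¬halt) = {m0, m1, m4}
Sat(ack ∧ ¬halt) = {m0, m4}
A[¬halt U (ack ∧ ¬halt)]: least fixpoint, start Z0 = Sat((ack ∧ ¬halt)) = {m0, m4}, add states in Sat(¬halt) with every successor in Z. Already a fixed point.
Sat(A[¬halt U (ack ∧ ¬halt)]) = {m0, m4}
E[ack U A[¬halt U (ack ∧ ¬halt)]]: least fixpoint, start Z0 = Sat(A[¬halt U (ack ∧ ¬halt)]) = {m0, m4}, add states in Sat(ack) with some successor in Z. Already a fixed point.
Sat(E[ack U A[¬halt U (ack ∧ ¬halt)]]) = {m0, m4}
E[grant U E[ack U A[¬halt U (ack ∧ ¬halt)]]]: least fixpoint, start Z0 = Sat(E[ack U A[¬halt U (ack ∧ ¬halt)]]) = {m0, m4}, add states in Sat(grant) with some successor in Z. Z1 = {m0, m3, m4}; Z2 = {m0, m2, m3, m4}; fixed.
Sat(E[grant U E[ack U A[¬halt U (ack ∧ ¬halt)]]]) = {m0, m2, m3, m4}
|Sat(E[grant U E[ack U A[¬halt U (ack ∧ ¬halt)]]])| = |{m0, m2, m3, m4}| = 4.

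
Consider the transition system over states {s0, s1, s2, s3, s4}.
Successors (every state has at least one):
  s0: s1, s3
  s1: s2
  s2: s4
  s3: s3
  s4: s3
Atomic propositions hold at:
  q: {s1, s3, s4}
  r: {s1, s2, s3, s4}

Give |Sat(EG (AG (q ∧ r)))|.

Sat(q ∧ r) = {s1, s3, s4}
AG (q ∧ r): greatest fixpoint, start Z0 = {s1, s3, s4}, keep only states in Sat with every successor in Z. Z1 = {s3, s4}; fixed.
Sat(AG (q ∧ r)) = {s3, s4}
EG (AG (q ∧ r)): greatest fixpoint, start Z0 = {s3, s4}, keep only states in Sat with some successor in Z. Already a fixed point.
Sat(EG (AG (q ∧ r))) = {s3, s4}
|Sat(EG (AG (q ∧ r)))| = |{s3, s4}| = 2.

2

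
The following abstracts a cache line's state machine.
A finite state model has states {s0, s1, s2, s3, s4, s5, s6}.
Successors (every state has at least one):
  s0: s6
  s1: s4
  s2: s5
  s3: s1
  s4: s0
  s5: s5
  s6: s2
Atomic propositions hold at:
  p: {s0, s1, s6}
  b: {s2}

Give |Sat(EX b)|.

Sat(EX b) = {s : some successor in {s2}} = {s6}
|Sat(EX b)| = |{s6}| = 1.

1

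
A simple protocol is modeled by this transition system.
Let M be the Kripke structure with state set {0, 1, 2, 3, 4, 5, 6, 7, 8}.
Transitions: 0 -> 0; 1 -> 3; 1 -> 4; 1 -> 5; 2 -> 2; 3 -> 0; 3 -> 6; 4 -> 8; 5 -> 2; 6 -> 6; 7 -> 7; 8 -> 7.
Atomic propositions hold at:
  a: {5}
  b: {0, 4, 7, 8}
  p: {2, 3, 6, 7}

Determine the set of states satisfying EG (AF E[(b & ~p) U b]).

{0, 4, 7, 8}

Sat(~p) = {0, 1, 4, 5, 8}
Sat(b & ~p) = {0, 4, 8}
E[(b & ~p) U b]: least fixpoint, start Z0 = Sat(b) = {0, 4, 7, 8}, add states in Sat(b & ~p) with some successor in Z. Already a fixed point.
Sat(E[(b & ~p) U b]) = {0, 4, 7, 8}
AF E[(b & ~p) U b]: least fixpoint, start Z0 = {0, 4, 7, 8}, add states with every successor in Z. Already a fixed point.
Sat(AF E[(b & ~p) U b]) = {0, 4, 7, 8}
EG (AF E[(b & ~p) U b]): greatest fixpoint, start Z0 = {0, 4, 7, 8}, keep only states in Sat with some successor in Z. Already a fixed point.
Sat(EG (AF E[(b & ~p) U b])) = {0, 4, 7, 8}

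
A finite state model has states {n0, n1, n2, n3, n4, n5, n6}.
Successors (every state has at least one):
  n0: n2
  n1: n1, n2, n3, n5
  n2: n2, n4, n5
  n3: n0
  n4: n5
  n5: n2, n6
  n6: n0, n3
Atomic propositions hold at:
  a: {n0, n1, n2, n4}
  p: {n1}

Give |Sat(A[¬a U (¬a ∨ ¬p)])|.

6

Sat(¬a) = {n3, n5, n6}
Sat(¬p) = {n0, n2, n3, n4, n5, n6}
Sat(¬a ∨ ¬p) = {n0, n2, n3, n4, n5, n6}
A[¬a U (¬a ∨ ¬p)]: least fixpoint, start Z0 = Sat((¬a ∨ ¬p)) = {n0, n2, n3, n4, n5, n6}, add states in Sat(¬a) with every successor in Z. Already a fixed point.
Sat(A[¬a U (¬a ∨ ¬p)]) = {n0, n2, n3, n4, n5, n6}
|Sat(A[¬a U (¬a ∨ ¬p)])| = |{n0, n2, n3, n4, n5, n6}| = 6.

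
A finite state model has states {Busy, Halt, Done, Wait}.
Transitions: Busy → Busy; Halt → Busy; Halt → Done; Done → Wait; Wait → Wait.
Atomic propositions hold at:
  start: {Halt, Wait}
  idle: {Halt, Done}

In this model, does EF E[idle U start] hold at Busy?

E[idle U start]: least fixpoint, start Z0 = Sat(start) = {Halt, Wait}, add states in Sat(idle) with some successor in Z. Z1 = {Halt, Done, Wait}; fixed.
Sat(E[idle U start]) = {Halt, Done, Wait}
EF E[idle U start]: least fixpoint, start Z0 = {Halt, Done, Wait}, add states with some successor in Z. Already a fixed point.
Sat(EF E[idle U start]) = {Halt, Done, Wait}
Busy ∉ Sat(EF E[idle U start]) = {Halt, Done, Wait}, so the formula does not hold at Busy.

No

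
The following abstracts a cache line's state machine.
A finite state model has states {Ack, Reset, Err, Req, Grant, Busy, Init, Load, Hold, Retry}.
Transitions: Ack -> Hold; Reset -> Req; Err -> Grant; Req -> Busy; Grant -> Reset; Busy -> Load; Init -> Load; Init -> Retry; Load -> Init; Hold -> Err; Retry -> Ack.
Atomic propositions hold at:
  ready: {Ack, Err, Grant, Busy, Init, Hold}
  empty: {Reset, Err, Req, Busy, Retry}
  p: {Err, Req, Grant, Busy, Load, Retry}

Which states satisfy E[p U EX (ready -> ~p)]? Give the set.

{Ack, Reset, Err, Req, Grant, Busy, Init, Load, Retry}

Sat(~p) = {Ack, Reset, Init, Hold}
Sat(ready -> ~p) = {Ack, Reset, Req, Init, Load, Hold, Retry}
Sat(EX (ready -> ~p)) = {s : some successor in {Ack, Reset, Req, Init, Load, Hold, Retry}} = {Ack, Reset, Grant, Busy, Init, Load, Retry}
E[p U EX (ready -> ~p)]: least fixpoint, start Z0 = Sat(EX (ready -> ~p)) = {Ack, Reset, Grant, Busy, Init, Load, Retry}, add states in Sat(p) with some successor in Z. Z1 = {Ack, Reset, Err, Req, Grant, Busy, Init, Load, Retry}; fixed.
Sat(E[p U EX (ready -> ~p)]) = {Ack, Reset, Err, Req, Grant, Busy, Init, Load, Retry}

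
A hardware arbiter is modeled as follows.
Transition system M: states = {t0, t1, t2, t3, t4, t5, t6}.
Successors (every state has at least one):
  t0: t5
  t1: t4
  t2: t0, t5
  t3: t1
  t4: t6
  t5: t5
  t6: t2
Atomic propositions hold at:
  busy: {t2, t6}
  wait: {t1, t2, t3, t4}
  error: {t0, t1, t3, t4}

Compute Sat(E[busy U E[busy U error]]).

{t0, t1, t2, t3, t4, t6}

E[busy U error]: least fixpoint, start Z0 = Sat(error) = {t0, t1, t3, t4}, add states in Sat(busy) with some successor in Z. Z1 = {t0, t1, t2, t3, t4}; Z2 = {t0, t1, t2, t3, t4, t6}; fixed.
Sat(E[busy U error]) = {t0, t1, t2, t3, t4, t6}
E[busy U E[busy U error]]: least fixpoint, start Z0 = Sat(E[busy U error]) = {t0, t1, t2, t3, t4, t6}, add states in Sat(busy) with some successor in Z. Already a fixed point.
Sat(E[busy U E[busy U error]]) = {t0, t1, t2, t3, t4, t6}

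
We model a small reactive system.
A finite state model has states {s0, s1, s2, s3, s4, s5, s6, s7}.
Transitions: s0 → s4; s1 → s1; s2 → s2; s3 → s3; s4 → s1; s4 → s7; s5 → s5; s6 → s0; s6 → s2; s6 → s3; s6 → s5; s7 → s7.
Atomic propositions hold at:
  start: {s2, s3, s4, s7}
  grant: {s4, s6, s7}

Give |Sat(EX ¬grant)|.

Sat(¬grant) = {s0, s1, s2, s3, s5}
Sat(EX ¬grant) = {s : some successor in {s0, s1, s2, s3, s5}} = {s1, s2, s3, s4, s5, s6}
|Sat(EX ¬grant)| = |{s1, s2, s3, s4, s5, s6}| = 6.

6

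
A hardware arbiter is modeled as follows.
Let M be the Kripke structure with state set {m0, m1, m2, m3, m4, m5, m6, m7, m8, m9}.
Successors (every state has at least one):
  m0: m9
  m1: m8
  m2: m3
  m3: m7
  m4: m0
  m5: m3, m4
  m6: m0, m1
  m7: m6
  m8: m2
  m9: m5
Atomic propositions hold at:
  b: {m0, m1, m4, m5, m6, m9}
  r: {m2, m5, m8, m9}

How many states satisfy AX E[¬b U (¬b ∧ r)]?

2

Sat(¬b) = {m2, m3, m7, m8}
Sat(¬b ∧ r) = {m2, m8}
E[¬b U (¬b ∧ r)]: least fixpoint, start Z0 = Sat((¬b ∧ r)) = {m2, m8}, add states in Sat(¬b) with some successor in Z. Already a fixed point.
Sat(E[¬b U (¬b ∧ r)]) = {m2, m8}
Sat(AX E[¬b U (¬b ∧ r)]) = {s : every successor in {m2, m8}} = {m1, m8}
|Sat(AX E[¬b U (¬b ∧ r)])| = |{m1, m8}| = 2.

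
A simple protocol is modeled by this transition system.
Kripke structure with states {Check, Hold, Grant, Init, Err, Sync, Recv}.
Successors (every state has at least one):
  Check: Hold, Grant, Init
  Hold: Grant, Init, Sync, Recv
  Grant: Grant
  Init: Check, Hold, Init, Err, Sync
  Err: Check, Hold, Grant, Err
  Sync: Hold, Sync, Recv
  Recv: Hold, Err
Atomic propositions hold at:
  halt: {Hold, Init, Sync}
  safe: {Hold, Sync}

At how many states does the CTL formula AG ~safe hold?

1

Sat(~safe) = {Check, Grant, Init, Err, Recv}
AG ~safe: greatest fixpoint, start Z0 = {Check, Grant, Init, Err, Recv}, keep only states in Sat with every successor in Z. Z1 = {Grant}; fixed.
Sat(AG ~safe) = {Grant}
|Sat(AG ~safe)| = |{Grant}| = 1.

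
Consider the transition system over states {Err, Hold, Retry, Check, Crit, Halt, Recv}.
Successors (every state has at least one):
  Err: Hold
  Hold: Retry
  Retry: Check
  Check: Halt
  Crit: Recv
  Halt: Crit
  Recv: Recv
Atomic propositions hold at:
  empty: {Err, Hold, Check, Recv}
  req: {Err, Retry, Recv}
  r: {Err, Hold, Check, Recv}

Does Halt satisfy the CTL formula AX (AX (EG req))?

Yes

EG req: greatest fixpoint, start Z0 = {Err, Retry, Recv}, keep only states in Sat with some successor in Z. Z1 = {Recv}; fixed.
Sat(EG req) = {Recv}
Sat(AX (EG req)) = {s : every successor in {Recv}} = {Crit, Recv}
Sat(AX (AX (EG req))) = {s : every successor in {Crit, Recv}} = {Crit, Halt, Recv}
Halt ∈ Sat(AX (AX (EG req))) = {Crit, Halt, Recv}, so the formula holds at Halt.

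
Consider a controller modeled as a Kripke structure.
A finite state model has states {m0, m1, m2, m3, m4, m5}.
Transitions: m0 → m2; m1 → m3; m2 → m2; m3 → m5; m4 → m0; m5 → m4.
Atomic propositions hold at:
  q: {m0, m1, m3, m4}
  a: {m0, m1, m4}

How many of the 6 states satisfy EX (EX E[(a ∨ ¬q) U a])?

Sat(¬q) = {m2, m5}
Sat(a ∨ ¬q) = {m0, m1, m2, m4, m5}
E[(a ∨ ¬q) U a]: least fixpoint, start Z0 = Sat(a) = {m0, m1, m4}, add states in Sat(a ∨ ¬q) with some successor in Z. Z1 = {m0, m1, m4, m5}; fixed.
Sat(E[(a ∨ ¬q) U a]) = {m0, m1, m4, m5}
Sat(EX E[(a ∨ ¬q) U a]) = {s : some successor in {m0, m1, m4, m5}} = {m3, m4, m5}
Sat(EX (EX E[(a ∨ ¬q) U a])) = {s : some successor in {m3, m4, m5}} = {m1, m3, m5}
|Sat(EX (EX E[(a ∨ ¬q) U a]))| = |{m1, m3, m5}| = 3.

3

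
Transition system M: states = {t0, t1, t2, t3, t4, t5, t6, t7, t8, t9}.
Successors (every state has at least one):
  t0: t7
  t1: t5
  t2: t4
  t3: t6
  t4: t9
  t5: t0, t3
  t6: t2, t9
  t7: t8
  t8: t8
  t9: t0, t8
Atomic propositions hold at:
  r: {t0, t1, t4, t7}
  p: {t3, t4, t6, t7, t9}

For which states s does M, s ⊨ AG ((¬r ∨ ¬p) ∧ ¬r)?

Sat(¬r) = {t2, t3, t5, t6, t8, t9}
Sat(¬p) = {t0, t1, t2, t5, t8}
Sat(¬r ∨ ¬p) = {t0, t1, t2, t3, t5, t6, t8, t9}
Sat((¬r ∨ ¬p) ∧ ¬r) = {t2, t3, t5, t6, t8, t9}
AG ((¬r ∨ ¬p) ∧ ¬r): greatest fixpoint, start Z0 = {t2, t3, t5, t6, t8, t9}, keep only states in Sat with every successor in Z. Z1 = {t3, t6, t8}; Z2 = {t3, t8}; Z3 = {t8}; fixed.
Sat(AG ((¬r ∨ ¬p) ∧ ¬r)) = {t8}

{t8}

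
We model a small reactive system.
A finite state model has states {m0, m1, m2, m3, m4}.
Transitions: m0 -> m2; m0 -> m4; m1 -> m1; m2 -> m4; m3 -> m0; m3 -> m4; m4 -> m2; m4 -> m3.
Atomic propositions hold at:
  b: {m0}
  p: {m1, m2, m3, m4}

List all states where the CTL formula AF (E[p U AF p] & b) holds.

AF p: least fixpoint, start Z0 = {m1, m2, m3, m4}, add states with every successor in Z. Z1 = {m0, m1, m2, m3, m4}; fixed.
Sat(AF p) = {m0, m1, m2, m3, m4}
E[p U AF p]: least fixpoint, start Z0 = Sat(AF p) = {m0, m1, m2, m3, m4}, add states in Sat(p) with some successor in Z. Already a fixed point.
Sat(E[p U AF p]) = {m0, m1, m2, m3, m4}
Sat(E[p U AF p] & b) = {m0}
AF (E[p U AF p] & b): least fixpoint, start Z0 = {m0}, add states with every successor in Z. Already a fixed point.
Sat(AF (E[p U AF p] & b)) = {m0}

{m0}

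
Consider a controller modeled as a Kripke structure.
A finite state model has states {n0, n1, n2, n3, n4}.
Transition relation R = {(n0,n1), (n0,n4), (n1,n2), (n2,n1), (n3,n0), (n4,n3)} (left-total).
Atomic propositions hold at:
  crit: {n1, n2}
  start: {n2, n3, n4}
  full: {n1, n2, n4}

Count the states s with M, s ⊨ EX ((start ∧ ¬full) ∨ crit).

4

Sat(¬full) = {n0, n3}
Sat(start ∧ ¬full) = {n3}
Sat((start ∧ ¬full) ∨ crit) = {n1, n2, n3}
Sat(EX ((start ∧ ¬full) ∨ crit)) = {s : some successor in {n1, n2, n3}} = {n0, n1, n2, n4}
|Sat(EX ((start ∧ ¬full) ∨ crit))| = |{n0, n1, n2, n4}| = 4.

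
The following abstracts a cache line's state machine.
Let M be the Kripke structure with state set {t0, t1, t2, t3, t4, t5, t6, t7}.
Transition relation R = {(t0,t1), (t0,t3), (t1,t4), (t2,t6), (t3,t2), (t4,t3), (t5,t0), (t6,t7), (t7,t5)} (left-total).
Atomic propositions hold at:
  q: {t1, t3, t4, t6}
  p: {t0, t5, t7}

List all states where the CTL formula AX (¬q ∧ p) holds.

{t5, t6, t7}

Sat(¬q) = {t0, t2, t5, t7}
Sat(¬q ∧ p) = {t0, t5, t7}
Sat(AX (¬q ∧ p)) = {s : every successor in {t0, t5, t7}} = {t5, t6, t7}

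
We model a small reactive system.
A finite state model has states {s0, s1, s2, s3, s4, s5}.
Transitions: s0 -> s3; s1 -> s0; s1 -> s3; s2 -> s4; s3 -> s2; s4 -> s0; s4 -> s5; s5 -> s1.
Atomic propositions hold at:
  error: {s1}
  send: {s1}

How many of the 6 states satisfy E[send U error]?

1

E[send U error]: least fixpoint, start Z0 = Sat(error) = {s1}, add states in Sat(send) with some successor in Z. Already a fixed point.
Sat(E[send U error]) = {s1}
|Sat(E[send U error])| = |{s1}| = 1.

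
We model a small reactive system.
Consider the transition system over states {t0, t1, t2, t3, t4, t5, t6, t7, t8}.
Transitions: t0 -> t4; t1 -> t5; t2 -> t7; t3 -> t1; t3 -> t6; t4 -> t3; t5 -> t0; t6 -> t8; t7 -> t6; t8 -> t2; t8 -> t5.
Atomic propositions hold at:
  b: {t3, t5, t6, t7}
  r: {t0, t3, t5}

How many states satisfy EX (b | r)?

7

Sat(b | r) = {t0, t3, t5, t6, t7}
Sat(EX (b | r)) = {s : some successor in {t0, t3, t5, t6, t7}} = {t1, t2, t3, t4, t5, t7, t8}
|Sat(EX (b | r))| = |{t1, t2, t3, t4, t5, t7, t8}| = 7.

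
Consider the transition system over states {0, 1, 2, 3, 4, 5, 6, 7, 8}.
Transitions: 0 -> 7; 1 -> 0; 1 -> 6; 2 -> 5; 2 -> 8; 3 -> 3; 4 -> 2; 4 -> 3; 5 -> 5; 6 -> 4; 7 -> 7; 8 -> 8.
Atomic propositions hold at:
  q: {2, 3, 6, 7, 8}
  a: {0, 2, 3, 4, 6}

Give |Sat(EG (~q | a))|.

6

Sat(~q) = {0, 1, 4, 5}
Sat(~q | a) = {0, 1, 2, 3, 4, 5, 6}
EG (~q | a): greatest fixpoint, start Z0 = {0, 1, 2, 3, 4, 5, 6}, keep only states in Sat with some successor in Z. Z1 = {1, 2, 3, 4, 5, 6}; fixed.
Sat(EG (~q | a)) = {1, 2, 3, 4, 5, 6}
|Sat(EG (~q | a))| = |{1, 2, 3, 4, 5, 6}| = 6.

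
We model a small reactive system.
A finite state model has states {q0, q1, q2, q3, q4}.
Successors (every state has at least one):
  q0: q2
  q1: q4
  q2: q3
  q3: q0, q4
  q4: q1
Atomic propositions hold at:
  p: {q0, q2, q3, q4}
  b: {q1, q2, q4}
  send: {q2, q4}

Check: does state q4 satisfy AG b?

AG b: greatest fixpoint, start Z0 = {q1, q2, q4}, keep only states in Sat with every successor in Z. Z1 = {q1, q4}; fixed.
Sat(AG b) = {q1, q4}
q4 ∈ Sat(AG b) = {q1, q4}, so the formula holds at q4.

Yes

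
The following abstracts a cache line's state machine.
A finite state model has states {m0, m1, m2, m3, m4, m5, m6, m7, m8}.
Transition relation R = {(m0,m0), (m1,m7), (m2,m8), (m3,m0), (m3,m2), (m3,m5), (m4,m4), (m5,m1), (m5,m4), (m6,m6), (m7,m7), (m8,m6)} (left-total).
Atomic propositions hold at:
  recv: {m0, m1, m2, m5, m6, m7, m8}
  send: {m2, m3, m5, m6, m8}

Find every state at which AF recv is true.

{m0, m1, m2, m3, m5, m6, m7, m8}

AF recv: least fixpoint, start Z0 = {m0, m1, m2, m5, m6, m7, m8}, add states with every successor in Z. Z1 = {m0, m1, m2, m3, m5, m6, m7, m8}; fixed.
Sat(AF recv) = {m0, m1, m2, m3, m5, m6, m7, m8}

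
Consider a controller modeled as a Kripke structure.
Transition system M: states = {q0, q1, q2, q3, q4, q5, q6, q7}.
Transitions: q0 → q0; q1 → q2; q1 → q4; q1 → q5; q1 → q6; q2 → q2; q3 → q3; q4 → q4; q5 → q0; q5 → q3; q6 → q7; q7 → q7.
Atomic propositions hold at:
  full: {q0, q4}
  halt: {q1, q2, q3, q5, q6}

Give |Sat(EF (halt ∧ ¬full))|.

5

Sat(¬full) = {q1, q2, q3, q5, q6, q7}
Sat(halt ∧ ¬full) = {q1, q2, q3, q5, q6}
EF (halt ∧ ¬full): least fixpoint, start Z0 = {q1, q2, q3, q5, q6}, add states with some successor in Z. Already a fixed point.
Sat(EF (halt ∧ ¬full)) = {q1, q2, q3, q5, q6}
|Sat(EF (halt ∧ ¬full))| = |{q1, q2, q3, q5, q6}| = 5.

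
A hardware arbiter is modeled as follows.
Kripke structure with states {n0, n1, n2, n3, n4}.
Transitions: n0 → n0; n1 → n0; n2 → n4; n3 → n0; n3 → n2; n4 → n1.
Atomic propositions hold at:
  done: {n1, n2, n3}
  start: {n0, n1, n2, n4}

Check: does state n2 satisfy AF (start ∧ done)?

Sat(start ∧ done) = {n1, n2}
AF (start ∧ done): least fixpoint, start Z0 = {n1, n2}, add states with every successor in Z. Z1 = {n1, n2, n4}; fixed.
Sat(AF (start ∧ done)) = {n1, n2, n4}
n2 ∈ Sat(AF (start ∧ done)) = {n1, n2, n4}, so the formula holds at n2.

Yes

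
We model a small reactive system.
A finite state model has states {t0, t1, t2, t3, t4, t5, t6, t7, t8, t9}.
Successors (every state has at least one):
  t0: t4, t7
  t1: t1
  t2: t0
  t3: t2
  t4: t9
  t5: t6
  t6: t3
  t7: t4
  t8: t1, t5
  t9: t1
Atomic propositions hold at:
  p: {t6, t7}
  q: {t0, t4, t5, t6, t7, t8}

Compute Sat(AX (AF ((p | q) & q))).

{t0, t2, t3, t5, t6, t7}

Sat(p | q) = {t0, t4, t5, t6, t7, t8}
Sat((p | q) & q) = {t0, t4, t5, t6, t7, t8}
AF ((p | q) & q): least fixpoint, start Z0 = {t0, t4, t5, t6, t7, t8}, add states with every successor in Z. Z1 = {t0, t2, t4, t5, t6, t7, t8}; Z2 = {t0, t2, t3, t4, t5, t6, t7, t8}; fixed.
Sat(AF ((p | q) & q)) = {t0, t2, t3, t4, t5, t6, t7, t8}
Sat(AX (AF ((p | q) & q))) = {s : every successor in {t0, t2, t3, t4, t5, t6, t7, t8}} = {t0, t2, t3, t5, t6, t7}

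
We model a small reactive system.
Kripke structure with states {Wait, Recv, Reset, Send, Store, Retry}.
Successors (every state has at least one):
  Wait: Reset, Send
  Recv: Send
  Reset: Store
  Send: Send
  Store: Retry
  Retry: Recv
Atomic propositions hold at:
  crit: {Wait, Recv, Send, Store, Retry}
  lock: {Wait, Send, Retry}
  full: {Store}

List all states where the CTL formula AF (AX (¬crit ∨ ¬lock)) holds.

{Reset, Store, Retry}

Sat(¬crit) = {Reset}
Sat(¬lock) = {Recv, Reset, Store}
Sat(¬crit ∨ ¬lock) = {Recv, Reset, Store}
Sat(AX (¬crit ∨ ¬lock)) = {s : every successor in {Recv, Reset, Store}} = {Reset, Retry}
AF (AX (¬crit ∨ ¬lock)): least fixpoint, start Z0 = {Reset, Retry}, add states with every successor in Z. Z1 = {Reset, Store, Retry}; fixed.
Sat(AF (AX (¬crit ∨ ¬lock))) = {Reset, Store, Retry}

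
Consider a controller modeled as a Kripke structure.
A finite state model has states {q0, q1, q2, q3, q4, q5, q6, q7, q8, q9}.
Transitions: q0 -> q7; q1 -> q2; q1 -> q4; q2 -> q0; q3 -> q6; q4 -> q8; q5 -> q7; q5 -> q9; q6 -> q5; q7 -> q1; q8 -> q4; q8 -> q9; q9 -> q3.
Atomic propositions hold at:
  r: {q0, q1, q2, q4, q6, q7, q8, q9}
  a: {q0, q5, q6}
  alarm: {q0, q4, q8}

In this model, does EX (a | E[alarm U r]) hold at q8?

E[alarm U r]: least fixpoint, start Z0 = Sat(r) = {q0, q1, q2, q4, q6, q7, q8, q9}, add states in Sat(alarm) with some successor in Z. Already a fixed point.
Sat(E[alarm U r]) = {q0, q1, q2, q4, q6, q7, q8, q9}
Sat(a | E[alarm U r]) = {q0, q1, q2, q4, q5, q6, q7, q8, q9}
Sat(EX (a | E[alarm U r])) = {s : some successor in {q0, q1, q2, q4, q5, q6, q7, q8, q9}} = {q0, q1, q2, q3, q4, q5, q6, q7, q8}
q8 ∈ Sat(EX (a | E[alarm U r])) = {q0, q1, q2, q3, q4, q5, q6, q7, q8}, so the formula holds at q8.

Yes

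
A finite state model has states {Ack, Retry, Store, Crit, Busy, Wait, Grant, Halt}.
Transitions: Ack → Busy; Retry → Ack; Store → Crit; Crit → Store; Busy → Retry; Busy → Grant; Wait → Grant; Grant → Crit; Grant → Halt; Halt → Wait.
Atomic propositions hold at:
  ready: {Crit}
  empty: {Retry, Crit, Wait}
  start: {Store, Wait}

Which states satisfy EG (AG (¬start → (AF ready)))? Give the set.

{Store, Crit}

Sat(¬start) = {Ack, Retry, Crit, Busy, Grant, Halt}
AF ready: least fixpoint, start Z0 = {Crit}, add states with every successor in Z. Z1 = {Store, Crit}; fixed.
Sat(AF ready) = {Store, Crit}
Sat(¬start → (AF ready)) = {Store, Crit, Wait}
AG (¬start → (AF ready)): greatest fixpoint, start Z0 = {Store, Crit, Wait}, keep only states in Sat with every successor in Z. Z1 = {Store, Crit}; fixed.
Sat(AG (¬start → (AF ready))) = {Store, Crit}
EG (AG (¬start → (AF ready))): greatest fixpoint, start Z0 = {Store, Crit}, keep only states in Sat with some successor in Z. Already a fixed point.
Sat(EG (AG (¬start → (AF ready)))) = {Store, Crit}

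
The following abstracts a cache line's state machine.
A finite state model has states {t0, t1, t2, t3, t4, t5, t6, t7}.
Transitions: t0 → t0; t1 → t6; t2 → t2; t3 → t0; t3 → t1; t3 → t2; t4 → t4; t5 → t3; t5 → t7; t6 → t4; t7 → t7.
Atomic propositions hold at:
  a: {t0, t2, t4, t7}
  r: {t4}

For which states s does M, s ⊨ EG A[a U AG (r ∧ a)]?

Sat(r ∧ a) = {t4}
AG (r ∧ a): greatest fixpoint, start Z0 = {t4}, keep only states in Sat with every successor in Z. Already a fixed point.
Sat(AG (r ∧ a)) = {t4}
A[a U AG (r ∧ a)]: least fixpoint, start Z0 = Sat(AG (r ∧ a)) = {t4}, add states in Sat(a) with every successor in Z. Already a fixed point.
Sat(A[a U AG (r ∧ a)]) = {t4}
EG A[a U AG (r ∧ a)]: greatest fixpoint, start Z0 = {t4}, keep only states in Sat with some successor in Z. Already a fixed point.
Sat(EG A[a U AG (r ∧ a)]) = {t4}

{t4}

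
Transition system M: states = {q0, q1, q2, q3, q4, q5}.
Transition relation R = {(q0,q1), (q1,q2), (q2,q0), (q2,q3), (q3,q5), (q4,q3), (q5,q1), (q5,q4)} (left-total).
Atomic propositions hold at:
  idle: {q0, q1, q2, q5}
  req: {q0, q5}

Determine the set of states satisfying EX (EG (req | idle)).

{q0, q1, q2, q3, q5}

Sat(req | idle) = {q0, q1, q2, q5}
EG (req | idle): greatest fixpoint, start Z0 = {q0, q1, q2, q5}, keep only states in Sat with some successor in Z. Already a fixed point.
Sat(EG (req | idle)) = {q0, q1, q2, q5}
Sat(EX (EG (req | idle))) = {s : some successor in {q0, q1, q2, q5}} = {q0, q1, q2, q3, q5}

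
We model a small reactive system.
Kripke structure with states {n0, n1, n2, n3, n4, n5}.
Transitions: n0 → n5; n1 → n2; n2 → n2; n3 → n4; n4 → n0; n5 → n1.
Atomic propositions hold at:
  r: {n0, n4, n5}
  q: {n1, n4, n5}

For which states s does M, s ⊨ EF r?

{n0, n3, n4, n5}

EF r: least fixpoint, start Z0 = {n0, n4, n5}, add states with some successor in Z. Z1 = {n0, n3, n4, n5}; fixed.
Sat(EF r) = {n0, n3, n4, n5}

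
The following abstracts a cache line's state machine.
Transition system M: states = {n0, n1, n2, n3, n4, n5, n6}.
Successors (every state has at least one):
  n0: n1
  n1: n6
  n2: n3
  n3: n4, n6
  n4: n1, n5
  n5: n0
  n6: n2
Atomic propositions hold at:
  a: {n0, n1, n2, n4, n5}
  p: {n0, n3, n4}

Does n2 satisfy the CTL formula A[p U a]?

Yes

A[p U a]: least fixpoint, start Z0 = Sat(a) = {n0, n1, n2, n4, n5}, add states in Sat(p) with every successor in Z. Already a fixed point.
Sat(A[p U a]) = {n0, n1, n2, n4, n5}
n2 ∈ Sat(A[p U a]) = {n0, n1, n2, n4, n5}, so the formula holds at n2.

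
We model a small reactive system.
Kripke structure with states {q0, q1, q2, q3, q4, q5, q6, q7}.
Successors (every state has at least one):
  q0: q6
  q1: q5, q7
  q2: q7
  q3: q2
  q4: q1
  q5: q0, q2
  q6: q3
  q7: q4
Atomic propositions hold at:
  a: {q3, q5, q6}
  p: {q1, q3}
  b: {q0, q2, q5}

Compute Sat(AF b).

AF b: least fixpoint, start Z0 = {q0, q2, q5}, add states with every successor in Z. Z1 = {q0, q2, q3, q5}; Z2 = {q0, q2, q3, q5, q6}; fixed.
Sat(AF b) = {q0, q2, q3, q5, q6}

{q0, q2, q3, q5, q6}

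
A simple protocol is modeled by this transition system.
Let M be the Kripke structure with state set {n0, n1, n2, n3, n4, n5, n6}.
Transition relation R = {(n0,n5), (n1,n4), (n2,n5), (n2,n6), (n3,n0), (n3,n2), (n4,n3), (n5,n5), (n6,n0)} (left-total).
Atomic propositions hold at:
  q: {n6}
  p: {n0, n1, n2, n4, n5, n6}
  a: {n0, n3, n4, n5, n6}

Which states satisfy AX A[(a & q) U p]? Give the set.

Sat(a & q) = {n6}
A[(a & q) U p]: least fixpoint, start Z0 = Sat(p) = {n0, n1, n2, n4, n5, n6}, add states in Sat(a & q) with every successor in Z. Already a fixed point.
Sat(A[(a & q) U p]) = {n0, n1, n2, n4, n5, n6}
Sat(AX A[(a & q) U p]) = {s : every successor in {n0, n1, n2, n4, n5, n6}} = {n0, n1, n2, n3, n5, n6}

{n0, n1, n2, n3, n5, n6}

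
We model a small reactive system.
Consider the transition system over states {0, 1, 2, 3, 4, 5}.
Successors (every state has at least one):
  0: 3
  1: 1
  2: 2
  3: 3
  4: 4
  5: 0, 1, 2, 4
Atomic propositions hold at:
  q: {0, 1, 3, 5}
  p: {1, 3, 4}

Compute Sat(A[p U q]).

{0, 1, 3, 5}

A[p U q]: least fixpoint, start Z0 = Sat(q) = {0, 1, 3, 5}, add states in Sat(p) with every successor in Z. Already a fixed point.
Sat(A[p U q]) = {0, 1, 3, 5}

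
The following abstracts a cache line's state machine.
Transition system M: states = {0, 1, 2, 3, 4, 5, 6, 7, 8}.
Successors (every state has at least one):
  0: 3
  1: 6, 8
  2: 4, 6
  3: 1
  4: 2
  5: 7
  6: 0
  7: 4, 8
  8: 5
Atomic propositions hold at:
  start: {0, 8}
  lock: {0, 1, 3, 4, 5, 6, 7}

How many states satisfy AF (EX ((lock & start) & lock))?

1

Sat(lock & start) = {0}
Sat((lock & start) & lock) = {0}
Sat(EX ((lock & start) & lock)) = {s : some successor in {0}} = {6}
AF (EX ((lock & start) & lock)): least fixpoint, start Z0 = {6}, add states with every successor in Z. Already a fixed point.
Sat(AF (EX ((lock & start) & lock))) = {6}
|Sat(AF (EX ((lock & start) & lock)))| = |{6}| = 1.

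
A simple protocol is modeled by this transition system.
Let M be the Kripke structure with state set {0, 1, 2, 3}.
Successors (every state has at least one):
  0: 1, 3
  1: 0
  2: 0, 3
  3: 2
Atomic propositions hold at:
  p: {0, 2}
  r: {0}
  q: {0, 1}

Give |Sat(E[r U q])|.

E[r U q]: least fixpoint, start Z0 = Sat(q) = {0, 1}, add states in Sat(r) with some successor in Z. Already a fixed point.
Sat(E[r U q]) = {0, 1}
|Sat(E[r U q])| = |{0, 1}| = 2.

2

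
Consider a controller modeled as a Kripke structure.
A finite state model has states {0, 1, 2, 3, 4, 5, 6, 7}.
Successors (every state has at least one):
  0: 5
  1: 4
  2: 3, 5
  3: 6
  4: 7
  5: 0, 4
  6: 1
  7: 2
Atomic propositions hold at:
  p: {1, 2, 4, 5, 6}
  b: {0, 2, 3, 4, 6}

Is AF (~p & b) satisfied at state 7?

Sat(~p) = {0, 3, 7}
Sat(~p & b) = {0, 3}
AF (~p & b): least fixpoint, start Z0 = {0, 3}, add states with every successor in Z. Already a fixed point.
Sat(AF (~p & b)) = {0, 3}
7 ∉ Sat(AF (~p & b)) = {0, 3}, so the formula does not hold at 7.

No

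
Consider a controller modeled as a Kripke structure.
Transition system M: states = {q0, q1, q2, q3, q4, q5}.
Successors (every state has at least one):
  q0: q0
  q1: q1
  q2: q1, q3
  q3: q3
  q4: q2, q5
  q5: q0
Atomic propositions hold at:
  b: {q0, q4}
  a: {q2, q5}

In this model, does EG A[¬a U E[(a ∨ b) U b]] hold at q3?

No

Sat(¬a) = {q0, q1, q3, q4}
Sat(a ∨ b) = {q0, q2, q4, q5}
E[(a ∨ b) U b]: least fixpoint, start Z0 = Sat(b) = {q0, q4}, add states in Sat(a ∨ b) with some successor in Z. Z1 = {q0, q4, q5}; fixed.
Sat(E[(a ∨ b) U b]) = {q0, q4, q5}
A[¬a U E[(a ∨ b) U b]]: least fixpoint, start Z0 = Sat(E[(a ∨ b) U b]) = {q0, q4, q5}, add states in Sat(¬a) with every successor in Z. Already a fixed point.
Sat(A[¬a U E[(a ∨ b) U b]]) = {q0, q4, q5}
EG A[¬a U E[(a ∨ b) U b]]: greatest fixpoint, start Z0 = {q0, q4, q5}, keep only states in Sat with some successor in Z. Already a fixed point.
Sat(EG A[¬a U E[(a ∨ b) U b]]) = {q0, q4, q5}
q3 ∉ Sat(EG A[¬a U E[(a ∨ b) U b]]) = {q0, q4, q5}, so the formula does not hold at q3.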